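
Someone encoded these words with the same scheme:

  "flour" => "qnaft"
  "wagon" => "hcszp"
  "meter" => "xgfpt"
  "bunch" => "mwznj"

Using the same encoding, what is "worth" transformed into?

hqdej

Shifts by position in flour: pos 0: f→q (+11), pos 1: l→n (+2), pos 2: o→a (+12), pos 3: u→f (+11), pos 4: r→t (+2) — repeating every 3. The shifts repeat in a cycle of length 3: positions 0,1,… shift by +11, +2, +12, then the pattern repeats.
For worth: w+11=h, o+2=q, r+12=d, t+11=e, h+2=j.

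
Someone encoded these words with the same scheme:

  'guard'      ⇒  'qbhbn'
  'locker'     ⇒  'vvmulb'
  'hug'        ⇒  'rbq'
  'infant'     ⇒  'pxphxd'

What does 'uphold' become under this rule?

The shift depends on letter class: consonant g→q is +10, but vowel u→b is +7. Two shifts are in play — +7 for a/e/i/o/u, +10 for every other letter.
On uphold: u(vowel)+7=b, p(cons)+10=z, h(cons)+10=r, o(vowel)+7=v, l(cons)+10=v, d(cons)+10=n.

bzrvvn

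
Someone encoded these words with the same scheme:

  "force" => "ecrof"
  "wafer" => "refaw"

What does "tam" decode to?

The output letters match the input read backwards: force reversed is ecrof. The word is simply reversed.
Undoing it on tam: then reverse → mat.

mat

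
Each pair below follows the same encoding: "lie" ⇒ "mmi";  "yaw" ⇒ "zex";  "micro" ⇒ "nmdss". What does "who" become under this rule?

xis

The rule splits by letter class: vowels +4, consonants +1.
For who: w(cons)+1=x, h(cons)+1=i, o(vowel)+4=s.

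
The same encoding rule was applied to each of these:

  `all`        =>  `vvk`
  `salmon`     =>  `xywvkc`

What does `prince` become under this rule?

Read the word backwards and shift each letter +10.
Applying it to prince: reverse → ecnirp; then shift: e+10=o, c+10=m, n+10=x, i+10=s, r+10=b, p+10=z.

omxsbz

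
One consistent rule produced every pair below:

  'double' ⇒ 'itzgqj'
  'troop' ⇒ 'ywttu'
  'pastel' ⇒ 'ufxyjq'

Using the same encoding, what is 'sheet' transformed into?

xmjjy

This is a Caesar cipher with shift 5.
For sheet: s+5=x, h+5=m, e+5=j, e+5=j, t+5=y.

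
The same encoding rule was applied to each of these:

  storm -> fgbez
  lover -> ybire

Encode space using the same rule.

fcnpr

Compare letters: s→f is +13, t→g is +13, o→b is +13 — a constant shift. Every letter moves 13 places later in the alphabet, wrapping around z→a.
Applying it to space: s+13=f, p+13=c, a+13=n, c+13=p, e+13=r.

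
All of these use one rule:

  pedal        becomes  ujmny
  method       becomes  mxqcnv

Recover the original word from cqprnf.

The output letters match the input read backwards, each shifted +9: pedal reversed is ladep. Read the word backwards and shift each letter +9.
Undoing it on cqprnf: shift back: c−9=t, q−9=h, p−9=g, r−9=i, n−9=e, f−9=w → thgiew; then reverse → weight.

weight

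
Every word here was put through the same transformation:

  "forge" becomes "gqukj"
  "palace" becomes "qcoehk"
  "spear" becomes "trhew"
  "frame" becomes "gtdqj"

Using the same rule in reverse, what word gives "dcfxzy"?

cactus

In forge: f→g is +1, o→q is +2, r→u is +3, g→k is +4 — the shift increases by 1 each position. The shift increases by 1 at each position, starting from +1: 1, 2, 3, ….
Undoing it on dcfxzy: d−1=c, c−2=a, f−3=c, x−4=t, z−5=u, y−6=s.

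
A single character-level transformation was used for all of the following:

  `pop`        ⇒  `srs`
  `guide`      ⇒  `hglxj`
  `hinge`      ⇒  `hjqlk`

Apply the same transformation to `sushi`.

lkvxv

The word is reversed, then every letter is shifted forward by 3.
Applying it to sushi: reverse → ihsus; then shift: i+3=l, h+3=k, s+3=v, u+3=x, s+3=v.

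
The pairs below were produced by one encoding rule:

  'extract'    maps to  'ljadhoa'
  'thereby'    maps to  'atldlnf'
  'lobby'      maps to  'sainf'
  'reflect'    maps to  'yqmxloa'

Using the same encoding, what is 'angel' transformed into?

It's a Vigenère-style cipher with numeric key [7,12]: position i shifts by key[i mod 2].
Applying it to angel: a+7=h, n+12=z, g+7=n, e+12=q, l+7=s.

hznqs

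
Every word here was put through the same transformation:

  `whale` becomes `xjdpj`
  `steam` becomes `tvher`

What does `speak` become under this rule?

trhep

In whale: w→x is +1, h→j is +2, a→d is +3, l→p is +4 — the shift increases by 1 each position. Each letter shifts forward by (position + 1), i.e. 1, 2, 3, … — the shift grows by one for each successive letter.
For speak: s+1=t, p+2=r, e+3=h, a+4=e, k+5=p.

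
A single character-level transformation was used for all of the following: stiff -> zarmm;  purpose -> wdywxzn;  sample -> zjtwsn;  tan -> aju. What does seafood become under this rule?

znjmxxk

The rule splits by letter class: vowels +9, consonants +7.
Applying it to seafood: s(cons)+7=z, e(vowel)+9=n, a(vowel)+9=j, f(cons)+7=m, o(vowel)+9=x, o(vowel)+9=x, d(cons)+7=k.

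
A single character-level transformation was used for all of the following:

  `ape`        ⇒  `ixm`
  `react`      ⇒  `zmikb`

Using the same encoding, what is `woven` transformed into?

ewdmv

Compare letters: a→i is +8, p→x is +8, e→m is +8 — a constant shift. It's a constant shift of +8 (ROT8).
For woven: w+8=e, o+8=w, v+8=d, e+8=m, n+8=v.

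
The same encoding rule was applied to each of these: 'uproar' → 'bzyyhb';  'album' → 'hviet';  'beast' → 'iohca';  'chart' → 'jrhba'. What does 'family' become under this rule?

Shifts by position in uproar: pos 0: u→b (+7), pos 1: p→z (+10), pos 2: r→y (+7), pos 3: o→y (+10) — repeating every 2. It's a Vigenère-style cipher with numeric key [7,10]: position i shifts by key[i mod 2].
Applying it to family: f+7=m, a+10=k, m+7=t, i+10=s, l+7=s, y+10=i.

mktssi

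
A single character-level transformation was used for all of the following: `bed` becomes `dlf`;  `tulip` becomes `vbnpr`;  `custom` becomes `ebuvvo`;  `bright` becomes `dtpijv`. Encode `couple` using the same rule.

evbrnl

Vowels shift forward by 7 and consonants shift forward by 2.
For couple: c(cons)+2=e, o(vowel)+7=v, u(vowel)+7=b, p(cons)+2=r, l(cons)+2=n, e(vowel)+7=l.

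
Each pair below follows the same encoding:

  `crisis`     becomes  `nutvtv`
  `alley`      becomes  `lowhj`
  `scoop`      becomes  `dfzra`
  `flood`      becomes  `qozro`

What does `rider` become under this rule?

clohc

Shifts by position in crisis: pos 0: c→n (+11), pos 1: r→u (+3), pos 2: i→t (+11), pos 3: s→v (+3) — repeating every 2. A repeating key of period 2 is used — shifts +11, +3 over and over.
Applying it to rider: r+11=c, i+3=l, d+11=o, e+3=h, r+11=c.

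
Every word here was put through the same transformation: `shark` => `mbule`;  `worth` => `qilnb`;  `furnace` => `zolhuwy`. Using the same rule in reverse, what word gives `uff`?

all

This is a Caesar cipher with shift 20.
Decoding uff: u−20=a, f−20=l, f−20=l.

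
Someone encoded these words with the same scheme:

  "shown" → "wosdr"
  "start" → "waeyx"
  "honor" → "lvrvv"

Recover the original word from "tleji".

peace

Shifts by position in shown: pos 0: s→w (+4), pos 1: h→o (+7), pos 2: o→s (+4), pos 3: w→d (+7) — repeating every 2. The shifts repeat in a cycle of length 2: positions 0,1,… shift by +4, +7, then the pattern repeats.
Reversing it on tleji: t−4=p, l−7=e, e−4=a, j−7=c, i−4=e.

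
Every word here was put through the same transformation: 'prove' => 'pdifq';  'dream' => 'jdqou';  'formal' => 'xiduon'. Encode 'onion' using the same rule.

ibsib

p(15)→p(15) and r(17)→d(3) fit y≡7x+14 (mod 26); the inverse of 7 mod 26 is 15. Treating letters as 0–25, the rule is x ↦ 7x + 14 (mod 26).
On onion: o(14)→7·14+14≡8=i; n(13)→7·13+14≡1=b; i(8)→7·8+14≡18=s; o(14)→7·14+14≡8=i; n(13)→7·13+14≡1=b (all mod 26).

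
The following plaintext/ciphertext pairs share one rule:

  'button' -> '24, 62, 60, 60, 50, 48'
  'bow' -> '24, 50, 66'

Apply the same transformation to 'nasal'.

b(#2)→24 and u(#21)→62: differences scale by 2, so n = 2·pos + 20. With a=1..z=26, the number is 2·pos + 20.
On nasal: n=14→48, a=1→22, s=19→58, a=1→22, l=12→44.

48, 22, 58, 22, 44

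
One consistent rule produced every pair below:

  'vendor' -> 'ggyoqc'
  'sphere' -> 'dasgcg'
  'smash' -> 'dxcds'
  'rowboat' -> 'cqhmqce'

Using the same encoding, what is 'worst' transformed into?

The shift depends on letter class: consonant v→g is +11, but vowel e→g is +2. Vowels shift forward by 2 and consonants shift forward by 11.
Applying it to worst: w(cons)+11=h, o(vowel)+2=q, r(cons)+11=c, s(cons)+11=d, t(cons)+11=e.

hqcde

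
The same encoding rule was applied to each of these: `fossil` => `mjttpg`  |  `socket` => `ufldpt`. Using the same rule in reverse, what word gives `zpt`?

Two steps: reverse the string, then apply a Caesar shift of +1.
Undoing it on zpt: shift back: z−1=y, p−1=o, t−1=s → yos; then reverse → soy.

soy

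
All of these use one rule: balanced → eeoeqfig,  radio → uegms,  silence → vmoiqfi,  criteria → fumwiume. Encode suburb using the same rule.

vyeyue

The shift depends on letter class: consonant b→e is +3, but vowel a→e is +4. Vowels shift forward by 4 and consonants shift forward by 3.
For suburb: s(cons)+3=v, u(vowel)+4=y, b(cons)+3=e, u(vowel)+4=y, r(cons)+3=u, b(cons)+3=e.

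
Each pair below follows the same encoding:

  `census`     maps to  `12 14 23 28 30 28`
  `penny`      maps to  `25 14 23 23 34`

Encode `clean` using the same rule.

The number is (letter's place in the alphabet, a=1) + 9.
On clean: c=3→12, l=12→21, e=5→14, a=1→10, n=14→23.

12 21 14 10 23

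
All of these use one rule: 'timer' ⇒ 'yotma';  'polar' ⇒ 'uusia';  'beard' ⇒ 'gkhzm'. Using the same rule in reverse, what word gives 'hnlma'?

cheer

In timer: t→y is +5, i→o is +6, m→t is +7, e→m is +8 — the shift increases by 1 each position. The shift increases by 1 at each position, starting from +5: 5, 6, 7, ….
Undoing it on hnlma: h−5=c, n−6=h, l−7=e, m−8=e, a−9=r.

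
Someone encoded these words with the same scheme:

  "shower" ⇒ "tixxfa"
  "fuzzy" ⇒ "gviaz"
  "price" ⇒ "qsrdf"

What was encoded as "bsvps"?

armor

Shifts by position in shower: pos 0: s→t (+1), pos 1: h→i (+1), pos 2: o→x (+9), pos 3: w→x (+1), pos 4: e→f (+1), pos 5: r→a (+9) — repeating every 3. The shifts repeat in a cycle of length 3: positions 0,1,… shift by +1, +1, +9, then the pattern repeats.
Reversing it on bsvps: b−1=a, s−1=r, v−9=m, p−1=o, s−1=r.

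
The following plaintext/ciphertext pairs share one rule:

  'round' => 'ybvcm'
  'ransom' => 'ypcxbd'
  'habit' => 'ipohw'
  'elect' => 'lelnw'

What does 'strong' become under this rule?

xwybcj

r(17)→y(24) and o(14)→b(1) fit y≡25x+15 (mod 26); the inverse of 25 mod 26 is 25. Each letter's alphabet position (a=0..z=25) is mapped through 25·x+15 mod 26 — an affine cipher.
For strong: s(18)→25·18+15≡23=x; t(19)→25·19+15≡22=w; r(17)→25·17+15≡24=y; o(14)→25·14+15≡1=b; n(13)→25·13+15≡2=c; g(6)→25·6+15≡9=j (all mod 26).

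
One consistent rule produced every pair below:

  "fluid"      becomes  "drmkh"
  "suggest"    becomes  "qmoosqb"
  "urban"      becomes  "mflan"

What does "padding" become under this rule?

jahhkno

f(5)→d(3) and l(11)→r(17) fit y≡11x+0 (mod 26); the inverse of 11 mod 26 is 19. Each letter's alphabet position (a=0..z=25) is mapped through 11·x+0 mod 26 — an affine cipher.
On padding: p(15)→11·15+0≡9=j; a(0)→11·0+0≡0=a; d(3)→11·3+0≡7=h; d(3)→11·3+0≡7=h; i(8)→11·8+0≡10=k; n(13)→11·13+0≡13=n; g(6)→11·6+0≡14=o (all mod 26).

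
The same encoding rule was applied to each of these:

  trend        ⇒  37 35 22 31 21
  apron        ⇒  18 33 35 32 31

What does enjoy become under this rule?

t is letter #20 and maps to 37: an offset of 17. The number is (letter's place in the alphabet, a=1) + 17.
On enjoy: e=5→22, n=14→31, j=10→27, o=15→32, y=25→42.

22 31 27 32 42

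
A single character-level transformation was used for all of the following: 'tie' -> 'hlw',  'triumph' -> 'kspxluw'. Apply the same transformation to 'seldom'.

prgohv

Read the word backwards and shift each letter +3.
Applying it to seldom: reverse → modles; then shift: m+3=p, o+3=r, d+3=g, l+3=o, e+3=h, s+3=v.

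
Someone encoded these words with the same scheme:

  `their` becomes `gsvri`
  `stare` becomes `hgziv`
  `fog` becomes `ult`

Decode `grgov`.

Each letter is replaced by its mirror in the alphabet: a↔z, b↔y, c↔x, and so on (the Atbash cipher).
Reversing it on grgov: g↔t, r↔i, g↔t, o↔l, v↔e.

title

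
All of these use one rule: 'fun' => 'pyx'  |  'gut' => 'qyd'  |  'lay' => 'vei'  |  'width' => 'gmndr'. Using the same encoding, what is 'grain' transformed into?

The shift depends on letter class: consonant f→p is +10, but vowel u→y is +4. Vowels shift forward by 4 and consonants shift forward by 10.
On grain: g(cons)+10=q, r(cons)+10=b, a(vowel)+4=e, i(vowel)+4=m, n(cons)+10=x.

qbemx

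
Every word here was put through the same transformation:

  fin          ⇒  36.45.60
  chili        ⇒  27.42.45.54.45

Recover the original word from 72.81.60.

run

f(#6)→36 and i(#9)→45: differences scale by 3, so n = 3·pos + 18. With a=1..z=26, the number is 3·pos + 18.
Decoding 72.81.60: 72→(72−18)÷3=18=r, 81→(81−18)÷3=21=u, 60→(60−18)÷3=14=n.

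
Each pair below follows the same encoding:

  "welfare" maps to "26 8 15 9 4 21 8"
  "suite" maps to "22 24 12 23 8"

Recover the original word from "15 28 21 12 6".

lyric

w is letter #23 and maps to 26: an offset of 3. Each letter is replaced by its alphabet position (a=1..z=26) + 3.
Reversing it on 15 28 21 12 6: 15→(15−3)÷1=12=l, 28→(28−3)÷1=25=y, 21→(21−3)÷1=18=r, 12→(12−3)÷1=9=i, 6→(6−3)÷1=3=c.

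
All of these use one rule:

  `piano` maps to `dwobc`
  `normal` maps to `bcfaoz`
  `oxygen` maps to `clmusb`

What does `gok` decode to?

Compare letters: p→d is +14, i→w is +14, a→o is +14 — a constant shift. Every letter moves 14 places later in the alphabet, wrapping around z→a.
Undoing it on gok: g−14=s, o−14=a, k−14=w.

saw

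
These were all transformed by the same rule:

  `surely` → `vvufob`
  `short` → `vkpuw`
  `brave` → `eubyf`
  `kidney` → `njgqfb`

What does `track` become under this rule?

wubfn

The shift depends on letter class: consonant s→v is +3, but vowel u→v is +1. Two shifts are in play — +1 for a/e/i/o/u, +3 for every other letter.
On track: t(cons)+3=w, r(cons)+3=u, a(vowel)+1=b, c(cons)+3=f, k(cons)+3=n.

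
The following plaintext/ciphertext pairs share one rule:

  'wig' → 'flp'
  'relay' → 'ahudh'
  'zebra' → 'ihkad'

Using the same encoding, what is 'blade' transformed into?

kudmh

The rule splits by letter class: vowels +3, consonants +9.
For blade: b(cons)+9=k, l(cons)+9=u, a(vowel)+3=d, d(cons)+9=m, e(vowel)+3=h.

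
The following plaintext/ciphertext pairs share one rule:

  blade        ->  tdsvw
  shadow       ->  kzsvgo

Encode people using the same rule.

hwghdw

Compare letters: b→t is +18, l→d is +18, a→s is +18 — a constant shift. Every letter moves 18 places later in the alphabet, wrapping around z→a.
Applying it to people: p+18=h, e+18=w, o+18=g, p+18=h, l+18=d, e+18=w.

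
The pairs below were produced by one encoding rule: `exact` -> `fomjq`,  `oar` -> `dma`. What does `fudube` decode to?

spirit

The output letters match the input read backwards, each shifted +12: exact reversed is tcaxe. Read the word backwards and shift each letter +12.
Undoing it on fudube: shift back: f−12=t, u−12=i, d−12=r, u−12=i, b−12=p, e−12=s → tirips; then reverse → spirit.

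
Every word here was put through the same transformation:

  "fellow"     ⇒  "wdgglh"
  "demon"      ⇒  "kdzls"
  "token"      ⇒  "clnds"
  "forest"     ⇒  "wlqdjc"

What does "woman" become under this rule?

hlzfs

f(5)→w(22) and e(4)→d(3) fit y≡19x+5 (mod 26); the inverse of 19 mod 26 is 11. Each letter's alphabet position (a=0..z=25) is mapped through 19·x+5 mod 26 — an affine cipher.
Applying it to woman: w(22)→19·22+5≡7=h; o(14)→19·14+5≡11=l; m(12)→19·12+5≡25=z; a(0)→19·0+5≡5=f; n(13)→19·13+5≡18=s (all mod 26).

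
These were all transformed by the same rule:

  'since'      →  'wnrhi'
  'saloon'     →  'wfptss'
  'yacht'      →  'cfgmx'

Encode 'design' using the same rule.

hjwnks

Shifts by position in since: pos 0: s→w (+4), pos 1: i→n (+5), pos 2: n→r (+4), pos 3: c→h (+5) — repeating every 2. It's a Vigenère-style cipher with numeric key [4,5]: position i shifts by key[i mod 2].
Applying it to design: d+4=h, e+5=j, s+4=w, i+5=n, g+4=k, n+5=s.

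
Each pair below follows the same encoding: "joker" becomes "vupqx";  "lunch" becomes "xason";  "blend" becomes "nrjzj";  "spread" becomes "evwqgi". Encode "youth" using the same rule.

Shifts by position in joker: pos 0: j→v (+12), pos 1: o→u (+6), pos 2: k→p (+5), pos 3: e→q (+12), pos 4: r→x (+6) — repeating every 3. A repeating key of period 3 is used — shifts +12, +6, +5 over and over.
On youth: y+12=k, o+6=u, u+5=z, t+12=f, h+6=n.

kuzfn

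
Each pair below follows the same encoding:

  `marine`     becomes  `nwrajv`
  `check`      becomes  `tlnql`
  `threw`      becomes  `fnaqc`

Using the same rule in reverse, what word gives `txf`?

wok

The output letters match the input read backwards, each shifted +9: marine reversed is eniram. The word is reversed, then every letter is shifted forward by 9.
Undoing it on txf: shift back: t−9=k, x−9=o, f−9=w → kow; then reverse → wok.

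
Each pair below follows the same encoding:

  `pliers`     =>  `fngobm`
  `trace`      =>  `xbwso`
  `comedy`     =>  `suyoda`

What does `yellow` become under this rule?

aonnue

p(15)→f(5) and l(11)→n(13) fit y≡11x+22 (mod 26); the inverse of 11 mod 26 is 19. This is an affine cipher: with a=0,…,z=25, each position x becomes (11x+22) mod 26.
Applying it to yellow: y(24)→11·24+22≡0=a; e(4)→11·4+22≡14=o; l(11)→11·11+22≡13=n; l(11)→11·11+22≡13=n; o(14)→11·14+22≡20=u; w(22)→11·22+22≡4=e (all mod 26).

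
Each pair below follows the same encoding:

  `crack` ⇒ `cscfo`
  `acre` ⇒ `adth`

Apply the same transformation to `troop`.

Letter i (0-indexed) is shifted by i+0, so successive shifts are 0, 1, 2, ….
On troop: t+0=t, r+1=s, o+2=q, o+3=r, p+4=t.

tsqrt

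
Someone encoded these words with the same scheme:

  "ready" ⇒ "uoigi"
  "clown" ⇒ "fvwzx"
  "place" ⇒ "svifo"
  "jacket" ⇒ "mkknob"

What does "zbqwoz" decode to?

writer

Shifts by position in ready: pos 0: r→u (+3), pos 1: e→o (+10), pos 2: a→i (+8), pos 3: d→g (+3), pos 4: y→i (+10) — repeating every 3. A repeating key of period 3 is used — shifts +3, +10, +8 over and over.
Decoding zbqwoz: z−3=w, b−10=r, q−8=i, w−3=t, o−10=e, z−8=r.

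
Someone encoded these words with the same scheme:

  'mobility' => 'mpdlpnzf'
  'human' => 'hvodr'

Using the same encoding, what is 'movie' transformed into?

In mobility: m→m is +0, o→p is +1, b→d is +2, i→l is +3 — the shift increases by 1 each position. Each letter shifts forward by its position index (0, 1, 2, …) — the shift grows by one for each successive letter.
On movie: m+0=m, o+1=p, v+2=x, i+3=l, e+4=i.

mpxli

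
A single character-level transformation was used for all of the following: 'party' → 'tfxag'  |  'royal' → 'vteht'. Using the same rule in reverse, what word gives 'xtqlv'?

token

In party: p→t is +4, a→f is +5, r→x is +6, t→a is +7 — the shift increases by 1 each position. The shift increases by 1 at each position, starting from +4: 4, 5, 6, ….
Decoding xtqlv: x−4=t, t−5=o, q−6=k, l−7=e, v−8=n.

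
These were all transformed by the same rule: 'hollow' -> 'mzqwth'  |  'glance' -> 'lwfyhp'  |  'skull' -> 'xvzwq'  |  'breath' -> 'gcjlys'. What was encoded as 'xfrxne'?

summit

The shifts repeat in a cycle of length 2: positions 0,1,… shift by +5, +11, then the pattern repeats.
Decoding xfrxne: x−5=s, f−11=u, r−5=m, x−11=m, n−5=i, e−11=t.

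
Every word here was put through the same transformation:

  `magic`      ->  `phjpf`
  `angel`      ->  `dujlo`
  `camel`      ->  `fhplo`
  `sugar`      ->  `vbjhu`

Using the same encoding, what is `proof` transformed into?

syrvi

Shifts by position in magic: pos 0: m→p (+3), pos 1: a→h (+7), pos 2: g→j (+3), pos 3: i→p (+7) — repeating every 2. It's a Vigenère-style cipher with numeric key [3,7]: position i shifts by key[i mod 2].
On proof: p+3=s, r+7=y, o+3=r, o+7=v, f+3=i.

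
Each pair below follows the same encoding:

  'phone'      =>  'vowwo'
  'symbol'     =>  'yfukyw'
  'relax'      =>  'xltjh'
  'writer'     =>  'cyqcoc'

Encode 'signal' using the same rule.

Letter i (0-indexed) is shifted by i+6, so successive shifts are 6, 7, 8, ….
For signal: s+6=y, i+7=p, g+8=o, n+9=w, a+10=k, l+11=w.

ypowkw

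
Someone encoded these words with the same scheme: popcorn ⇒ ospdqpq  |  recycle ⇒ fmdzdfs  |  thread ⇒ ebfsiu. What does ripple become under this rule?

Two steps: reverse the string, then apply a Caesar shift of +1.
Applying it to ripple: reverse → elppir; then shift: e+1=f, l+1=m, p+1=q, p+1=q, i+1=j, r+1=s.

fmqqjs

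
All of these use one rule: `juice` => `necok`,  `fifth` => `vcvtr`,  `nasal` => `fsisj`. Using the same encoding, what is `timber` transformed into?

tcudkx

j(9)→n(13) and u(20)→e(4) fit y≡11x+18 (mod 26); the inverse of 11 mod 26 is 19. Each letter's alphabet position (a=0..z=25) is mapped through 11·x+18 mod 26 — an affine cipher.
On timber: t(19)→11·19+18≡19=t; i(8)→11·8+18≡2=c; m(12)→11·12+18≡20=u; b(1)→11·1+18≡3=d; e(4)→11·4+18≡10=k; r(17)→11·17+18≡23=x (all mod 26).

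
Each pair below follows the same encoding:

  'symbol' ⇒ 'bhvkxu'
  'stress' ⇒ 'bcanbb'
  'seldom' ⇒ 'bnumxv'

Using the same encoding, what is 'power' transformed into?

yxfna

Compare letters: s→b is +9, y→h is +9, m→v is +9 — a constant shift. This is a Caesar cipher with shift 9.
For power: p+9=y, o+9=x, w+9=f, e+9=n, r+9=a.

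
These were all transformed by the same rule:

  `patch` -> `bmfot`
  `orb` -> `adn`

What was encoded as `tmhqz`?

Compare letters: p→b is +12, a→m is +12, t→f is +12 — a constant shift. This is a Caesar cipher with shift 12.
Decoding tmhqz: t−12=h, m−12=a, h−12=v, q−12=e, z−12=n.

haven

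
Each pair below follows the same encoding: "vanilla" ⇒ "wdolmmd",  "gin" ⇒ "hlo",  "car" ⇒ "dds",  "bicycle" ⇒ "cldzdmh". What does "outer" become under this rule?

Two shifts are in play — +3 for a/e/i/o/u, +1 for every other letter.
For outer: o(vowel)+3=r, u(vowel)+3=x, t(cons)+1=u, e(vowel)+3=h, r(cons)+1=s.

rxuhs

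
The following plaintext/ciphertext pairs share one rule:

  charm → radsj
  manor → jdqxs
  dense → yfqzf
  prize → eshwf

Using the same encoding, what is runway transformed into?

Treating letters as 0–25, the rule is x ↦ 7x + 3 (mod 26).
For runway: r(17)→7·17+3≡18=s; u(20)→7·20+3≡13=n; n(13)→7·13+3≡16=q; w(22)→7·22+3≡1=b; a(0)→7·0+3≡3=d; y(24)→7·24+3≡15=p (all mod 26).

snqbdp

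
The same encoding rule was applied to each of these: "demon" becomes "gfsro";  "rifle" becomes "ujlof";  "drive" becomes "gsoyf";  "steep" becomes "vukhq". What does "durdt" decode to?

A repeating key of period 3 is used — shifts +3, +1, +6 over and over.
Reversing it on durdt: d−3=a, u−1=t, r−6=l, d−3=a, t−1=s.

atlas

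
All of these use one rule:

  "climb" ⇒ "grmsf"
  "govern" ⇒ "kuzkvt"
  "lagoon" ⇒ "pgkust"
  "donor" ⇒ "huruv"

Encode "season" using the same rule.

Shifts by position in climb: pos 0: c→g (+4), pos 1: l→r (+6), pos 2: i→m (+4), pos 3: m→s (+6) — repeating every 2. A repeating key of period 2 is used — shifts +4, +6 over and over.
For season: s+4=w, e+6=k, a+4=e, s+6=y, o+4=s, n+6=t.

wkeyst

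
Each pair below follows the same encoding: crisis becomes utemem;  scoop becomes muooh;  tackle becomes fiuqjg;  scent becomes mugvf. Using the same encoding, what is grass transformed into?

stimm

c(2)→u(20) and r(17)→t(19) fit y≡19x+8 (mod 26); the inverse of 19 mod 26 is 11. This is an affine cipher: with a=0,…,z=25, each position x becomes (19x+8) mod 26.
On grass: g(6)→19·6+8≡18=s; r(17)→19·17+8≡19=t; a(0)→19·0+8≡8=i; s(18)→19·18+8≡12=m; s(18)→19·18+8≡12=m (all mod 26).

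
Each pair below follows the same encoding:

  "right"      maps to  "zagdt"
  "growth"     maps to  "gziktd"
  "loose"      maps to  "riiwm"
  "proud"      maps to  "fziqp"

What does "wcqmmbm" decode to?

squeeze

Treating letters as 0–25, the rule is x ↦ 23x + 24 (mod 26).
Undoing it on wcqmmbm: w(22)→17·(22−24)≡18=s; c(2)→17·(2−24)≡16=q; q(16)→17·(16−24)≡20=u; m(12)→17·(12−24)≡4=e; m(12)→17·(12−24)≡4=e; b(1)→17·(1−24)≡25=z; m(12)→17·(12−24)≡4=e (all mod 26).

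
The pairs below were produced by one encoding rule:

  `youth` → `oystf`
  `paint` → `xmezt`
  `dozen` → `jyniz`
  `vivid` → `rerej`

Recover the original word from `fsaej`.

humid

Each letter's alphabet position (a=0..z=25) is mapped through 25·x+12 mod 26 — an affine cipher.
Reversing it on fsaej: f(5)→25·(5−12)≡7=h; s(18)→25·(18−12)≡20=u; a(0)→25·(0−12)≡12=m; e(4)→25·(4−12)≡8=i; j(9)→25·(9−12)≡3=d (all mod 26).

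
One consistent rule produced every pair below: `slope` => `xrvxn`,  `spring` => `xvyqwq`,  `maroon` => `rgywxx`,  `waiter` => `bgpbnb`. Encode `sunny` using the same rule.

In slope: s→x is +5, l→r is +6, o→v is +7, p→x is +8 — the shift increases by 1 each position. Letter i (0-indexed) is shifted by i+5, so successive shifts are 5, 6, 7, ….
On sunny: s+5=x, u+6=a, n+7=u, n+8=v, y+9=h.

xauvh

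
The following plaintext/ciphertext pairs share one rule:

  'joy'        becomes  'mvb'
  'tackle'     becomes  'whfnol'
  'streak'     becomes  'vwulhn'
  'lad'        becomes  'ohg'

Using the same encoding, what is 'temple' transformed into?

wlpsol

Vowels shift forward by 7 and consonants shift forward by 3.
Applying it to temple: t(cons)+3=w, e(vowel)+7=l, m(cons)+3=p, p(cons)+3=s, l(cons)+3=o, e(vowel)+7=l.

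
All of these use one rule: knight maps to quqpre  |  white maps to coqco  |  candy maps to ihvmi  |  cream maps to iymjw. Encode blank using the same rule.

hsiwu

In knight: k→q is +6, n→u is +7, i→q is +8, g→p is +9 — the shift increases by 1 each position. Each letter shifts forward by (position + 6), i.e. 6, 7, 8, … — the shift grows by one for each successive letter.
On blank: b+6=h, l+7=s, a+8=i, n+9=w, k+10=u.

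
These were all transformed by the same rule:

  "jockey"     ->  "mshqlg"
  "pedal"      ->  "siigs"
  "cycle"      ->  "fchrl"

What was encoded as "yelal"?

vague

In jockey: j→m is +3, o→s is +4, c→h is +5, k→q is +6 — the shift increases by 1 each position. The shift increases by 1 at each position, starting from +3: 3, 4, 5, ….
Reversing it on yelal: y−3=v, e−4=a, l−5=g, a−6=u, l−7=e.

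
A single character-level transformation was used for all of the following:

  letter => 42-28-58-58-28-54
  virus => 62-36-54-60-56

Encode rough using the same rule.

l(#12)→42 and e(#5)→28: differences scale by 2, so n = 2·pos + 18. With a=1..z=26, the number is 2·pos + 18.
On rough: r=18→54, o=15→48, u=21→60, g=7→32, h=8→34.

54-48-60-32-34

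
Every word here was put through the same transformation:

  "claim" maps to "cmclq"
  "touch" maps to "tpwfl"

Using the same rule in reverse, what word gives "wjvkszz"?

without

Each letter shifts forward by its position index (0, 1, 2, …) — the shift grows by one for each successive letter.
Reversing it on wjvkszz: w−0=w, j−1=i, v−2=t, k−3=h, s−4=o, z−5=u, z−6=t.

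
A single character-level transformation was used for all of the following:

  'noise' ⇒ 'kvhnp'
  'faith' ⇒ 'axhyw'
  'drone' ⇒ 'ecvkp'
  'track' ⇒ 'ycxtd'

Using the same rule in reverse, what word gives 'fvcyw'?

worth

This is an affine cipher: with a=0,…,z=25, each position x becomes (11x+23) mod 26.
Undoing it on fvcyw: f(5)→19·(5−23)≡22=w; v(21)→19·(21−23)≡14=o; c(2)→19·(2−23)≡17=r; y(24)→19·(24−23)≡19=t; w(22)→19·(22−23)≡7=h (all mod 26).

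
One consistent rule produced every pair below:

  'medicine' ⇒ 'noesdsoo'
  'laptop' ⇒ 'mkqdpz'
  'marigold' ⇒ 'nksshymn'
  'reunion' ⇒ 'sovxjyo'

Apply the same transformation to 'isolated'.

Shifts by position in medicine: pos 0: m→n (+1), pos 1: e→o (+10), pos 2: d→e (+1), pos 3: i→s (+10) — repeating every 2. It's a Vigenère-style cipher with numeric key [1,10]: position i shifts by key[i mod 2].
For isolated: i+1=j, s+10=c, o+1=p, l+10=v, a+1=b, t+10=d, e+1=f, d+10=n.

jcpvbdfn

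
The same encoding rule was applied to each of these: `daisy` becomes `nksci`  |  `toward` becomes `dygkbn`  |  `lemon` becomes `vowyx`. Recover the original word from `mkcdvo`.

castle

Compare letters: d→n is +10, a→k is +10, i→s is +10 — a constant shift. Every letter moves 10 places later in the alphabet, wrapping around z→a.
Undoing it on mkcdvo: m−10=c, k−10=a, c−10=s, d−10=t, v−10=l, o−10=e.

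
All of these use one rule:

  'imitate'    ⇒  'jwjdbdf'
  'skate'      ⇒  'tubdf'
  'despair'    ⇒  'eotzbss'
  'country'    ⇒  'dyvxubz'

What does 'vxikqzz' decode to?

Shifts by position in imitate: pos 0: i→j (+1), pos 1: m→w (+10), pos 2: i→j (+1), pos 3: t→d (+10) — repeating every 2. It's a Vigenère-style cipher with numeric key [1,10]: position i shifts by key[i mod 2].
Reversing it on vxikqzz: v−1=u, x−10=n, i−1=h, k−10=a, q−1=p, z−10=p, z−1=y.

unhappy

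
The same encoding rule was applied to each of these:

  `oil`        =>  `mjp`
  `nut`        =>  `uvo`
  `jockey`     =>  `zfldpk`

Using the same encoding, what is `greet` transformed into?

The output letters match the input read backwards, each shifted +1: oil reversed is lio. Two steps: reverse the string, then apply a Caesar shift of +1.
For greet: reverse → teerg; then shift: t+1=u, e+1=f, e+1=f, r+1=s, g+1=h.

uffsh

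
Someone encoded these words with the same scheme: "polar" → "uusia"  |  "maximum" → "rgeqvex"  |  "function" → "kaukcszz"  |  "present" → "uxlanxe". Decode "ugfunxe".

payment

In polar: p→u is +5, o→u is +6, l→s is +7, a→i is +8 — the shift increases by 1 each position. The shift increases by 1 at each position, starting from +5: 5, 6, 7, ….
Decoding ugfunxe: u−5=p, g−6=a, f−7=y, u−8=m, n−9=e, x−10=n, e−11=t.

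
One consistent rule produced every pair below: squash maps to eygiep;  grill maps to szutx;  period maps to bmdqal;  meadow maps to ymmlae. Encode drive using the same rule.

pzudq

Shifts by position in squash: pos 0: s→e (+12), pos 1: q→y (+8), pos 2: u→g (+12), pos 3: a→i (+8) — repeating every 2. A repeating key of period 2 is used — shifts +12, +8 over and over.
On drive: d+12=p, r+8=z, i+12=u, v+8=d, e+12=q.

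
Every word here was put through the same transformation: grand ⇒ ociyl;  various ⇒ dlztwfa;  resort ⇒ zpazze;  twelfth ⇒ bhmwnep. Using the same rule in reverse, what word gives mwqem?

elite

It's a Vigenère-style cipher with numeric key [8,11]: position i shifts by key[i mod 2].
Reversing it on mwqem: m−8=e, w−11=l, q−8=i, e−11=t, m−8=e.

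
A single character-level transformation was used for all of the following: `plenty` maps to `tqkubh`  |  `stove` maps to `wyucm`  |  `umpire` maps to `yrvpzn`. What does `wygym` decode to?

In plenty: p→t is +4, l→q is +5, e→k is +6, n→u is +7 — the shift increases by 1 each position. Letter i (0-indexed) is shifted by i+4, so successive shifts are 4, 5, 6, ….
Decoding wygym: w−4=s, y−5=t, g−6=a, y−7=r, m−8=e.

stare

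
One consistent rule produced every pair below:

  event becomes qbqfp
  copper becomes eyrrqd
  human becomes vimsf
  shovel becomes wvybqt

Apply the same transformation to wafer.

usjqd

e(4)→q(16) and v(21)→b(1) fit y≡19x+18 (mod 26); the inverse of 19 mod 26 is 11. Treating letters as 0–25, the rule is x ↦ 19x + 18 (mod 26).
For wafer: w(22)→19·22+18≡20=u; a(0)→19·0+18≡18=s; f(5)→19·5+18≡9=j; e(4)→19·4+18≡16=q; r(17)→19·17+18≡3=d (all mod 26).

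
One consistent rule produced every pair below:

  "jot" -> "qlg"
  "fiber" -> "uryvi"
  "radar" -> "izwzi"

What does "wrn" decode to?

dim

Each pair mirrors across the alphabet (j↔q, o↔l, t↔g): positions sum to 25. Each letter is replaced by its mirror in the alphabet: a↔z, b↔y, c↔x, and so on (the Atbash cipher).
Decoding wrn: w↔d, r↔i, n↔m.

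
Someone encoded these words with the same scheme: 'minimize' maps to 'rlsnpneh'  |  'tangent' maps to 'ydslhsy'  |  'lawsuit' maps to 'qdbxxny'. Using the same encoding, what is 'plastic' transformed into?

Shifts by position in minimize: pos 0: m→r (+5), pos 1: i→l (+3), pos 2: n→s (+5), pos 3: i→n (+5), pos 4: m→p (+3), pos 5: i→n (+5) — repeating every 3. It's a Vigenère-style cipher with numeric key [5,3,5]: position i shifts by key[i mod 3].
For plastic: p+5=u, l+3=o, a+5=f, s+5=x, t+3=w, i+5=n, c+5=h.

uofxwnh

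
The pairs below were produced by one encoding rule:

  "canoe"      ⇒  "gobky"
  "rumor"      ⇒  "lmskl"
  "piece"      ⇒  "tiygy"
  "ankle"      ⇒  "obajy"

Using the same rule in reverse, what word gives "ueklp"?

sword

c(2)→g(6) and a(0)→o(14) fit y≡9x+14 (mod 26); the inverse of 9 mod 26 is 3. Each letter's alphabet position (a=0..z=25) is mapped through 9·x+14 mod 26 — an affine cipher.
Decoding ueklp: u(20)→3·(20−14)≡18=s; e(4)→3·(4−14)≡22=w; k(10)→3·(10−14)≡14=o; l(11)→3·(11−14)≡17=r; p(15)→3·(15−14)≡3=d (all mod 26).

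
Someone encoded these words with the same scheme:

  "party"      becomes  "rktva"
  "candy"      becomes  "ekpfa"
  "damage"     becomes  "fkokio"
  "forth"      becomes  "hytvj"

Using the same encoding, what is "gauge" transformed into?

The shift depends on letter class: consonant p→r is +2, but vowel a→k is +10. Two shifts are in play — +10 for a/e/i/o/u, +2 for every other letter.
On gauge: g(cons)+2=i, a(vowel)+10=k, u(vowel)+10=e, g(cons)+2=i, e(vowel)+10=o.

ikeio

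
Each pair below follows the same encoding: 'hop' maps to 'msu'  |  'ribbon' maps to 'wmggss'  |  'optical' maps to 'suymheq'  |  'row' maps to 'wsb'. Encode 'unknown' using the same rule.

The shift depends on letter class: consonant h→m is +5, but vowel o→s is +4. Vowels shift forward by 4 and consonants shift forward by 5.
Applying it to unknown: u(vowel)+4=y, n(cons)+5=s, k(cons)+5=p, n(cons)+5=s, o(vowel)+4=s, w(cons)+5=b, n(cons)+5=s.

yspssbs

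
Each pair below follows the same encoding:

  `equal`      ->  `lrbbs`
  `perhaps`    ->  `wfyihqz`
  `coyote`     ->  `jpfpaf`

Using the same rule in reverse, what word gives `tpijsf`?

Shifts by position in equal: pos 0: e→l (+7), pos 1: q→r (+1), pos 2: u→b (+7), pos 3: a→b (+1) — repeating every 2. It's a Vigenère-style cipher with numeric key [7,1]: position i shifts by key[i mod 2].
Undoing it on tpijsf: t−7=m, p−1=o, i−7=b, j−1=i, s−7=l, f−1=e.

mobile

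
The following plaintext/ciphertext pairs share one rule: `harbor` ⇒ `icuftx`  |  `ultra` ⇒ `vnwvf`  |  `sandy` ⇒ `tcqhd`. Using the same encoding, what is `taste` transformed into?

ucvxj

In harbor: h→i is +1, a→c is +2, r→u is +3, b→f is +4 — the shift increases by 1 each position. Letter i (0-indexed) is shifted by i+1, so successive shifts are 1, 2, 3, ….
For taste: t+1=u, a+2=c, s+3=v, t+4=x, e+5=j.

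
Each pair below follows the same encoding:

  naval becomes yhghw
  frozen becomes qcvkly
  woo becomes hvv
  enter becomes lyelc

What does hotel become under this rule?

The shift depends on letter class: consonant n→y is +11, but vowel a→h is +7. The rule splits by letter class: vowels +7, consonants +11.
Applying it to hotel: h(cons)+11=s, o(vowel)+7=v, t(cons)+11=e, e(vowel)+7=l, l(cons)+11=w.

svelw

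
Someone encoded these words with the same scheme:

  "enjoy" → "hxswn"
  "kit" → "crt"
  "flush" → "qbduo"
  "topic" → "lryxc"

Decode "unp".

The output letters match the input read backwards, each shifted +9: enjoy reversed is yojne. Read the word backwards and shift each letter +9.
Undoing it on unp: shift back: u−9=l, n−9=e, p−9=g → leg; then reverse → gel.

gel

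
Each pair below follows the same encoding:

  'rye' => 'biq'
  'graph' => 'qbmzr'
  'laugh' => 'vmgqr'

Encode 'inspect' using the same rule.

The shift depends on letter class: consonant r→b is +10, but vowel e→q is +12. Two shifts are in play — +12 for a/e/i/o/u, +10 for every other letter.
On inspect: i(vowel)+12=u, n(cons)+10=x, s(cons)+10=c, p(cons)+10=z, e(vowel)+12=q, c(cons)+10=m, t(cons)+10=d.

uxczqmd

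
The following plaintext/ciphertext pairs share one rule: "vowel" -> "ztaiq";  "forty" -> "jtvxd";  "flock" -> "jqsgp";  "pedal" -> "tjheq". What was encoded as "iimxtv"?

It's a Vigenère-style cipher with numeric key [4,5,4]: position i shifts by key[i mod 3].
Reversing it on iimxtv: i−4=e, i−5=d, m−4=i, x−4=t, t−5=o, v−4=r.

editor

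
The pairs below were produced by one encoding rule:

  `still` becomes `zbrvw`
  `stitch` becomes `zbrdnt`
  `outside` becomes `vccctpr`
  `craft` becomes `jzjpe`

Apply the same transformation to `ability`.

In still: s→z is +7, t→b is +8, i→r is +9, l→v is +10 — the shift increases by 1 each position. Letter i (0-indexed) is shifted by i+7, so successive shifts are 7, 8, 9, ….
For ability: a+7=h, b+8=j, i+9=r, l+10=v, i+11=t, t+12=f, y+13=l.

hjrvtfl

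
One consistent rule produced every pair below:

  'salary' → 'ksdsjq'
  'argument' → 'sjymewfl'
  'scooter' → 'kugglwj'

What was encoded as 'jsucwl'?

racket

This is a Caesar cipher with shift 18.
Undoing it on jsucwl: j−18=r, s−18=a, u−18=c, c−18=k, w−18=e, l−18=t.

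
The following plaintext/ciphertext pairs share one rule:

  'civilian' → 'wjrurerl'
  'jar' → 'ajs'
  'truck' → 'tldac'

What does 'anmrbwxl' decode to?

consider

The output letters match the input read backwards, each shifted +9: civilian reversed is nailivic. Two steps: reverse the string, then apply a Caesar shift of +9.
Reversing it on anmrbwxl: shift back: a−9=r, n−9=e, m−9=d, r−9=i, b−9=s, w−9=n, x−9=o, l−9=c → redisnoc; then reverse → consider.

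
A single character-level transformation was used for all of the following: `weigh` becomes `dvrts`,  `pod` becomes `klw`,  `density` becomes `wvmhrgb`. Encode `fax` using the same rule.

uzc

Each pair mirrors across the alphabet (w↔d, e↔v, i↔r): positions sum to 25. This is the alphabet-reversal cipher (Atbash): a becomes z, b becomes y, etc.
For fax: f↔u, a↔z, x↔c.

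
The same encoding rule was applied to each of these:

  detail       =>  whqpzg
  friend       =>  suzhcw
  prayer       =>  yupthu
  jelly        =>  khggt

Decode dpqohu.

d(3)→w(22) and e(4)→h(7) fit y≡11x+15 (mod 26); the inverse of 11 mod 26 is 19. Each letter's alphabet position (a=0..z=25) is mapped through 11·x+15 mod 26 — an affine cipher.
Reversing it on dpqohu: d(3)→19·(3−15)≡6=g; p(15)→19·(15−15)≡0=a; q(16)→19·(16−15)≡19=t; o(14)→19·(14−15)≡7=h; h(7)→19·(7−15)≡4=e; u(20)→19·(20−15)≡17=r (all mod 26).

gather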